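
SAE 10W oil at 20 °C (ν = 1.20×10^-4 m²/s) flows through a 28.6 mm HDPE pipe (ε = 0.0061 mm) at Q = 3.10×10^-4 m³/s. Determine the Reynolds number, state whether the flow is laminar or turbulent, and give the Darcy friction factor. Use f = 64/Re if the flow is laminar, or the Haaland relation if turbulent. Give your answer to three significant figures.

V = 4Q/(πD²) = 0.4825 m/s
Re = VD/ν = 0.4825·0.0286/1.20×10^-4 = 115
Re < 2300 → laminar → f = 64/Re = 0.5565

Re ≈ 115; laminar; f = 64/Re ≈ 0.556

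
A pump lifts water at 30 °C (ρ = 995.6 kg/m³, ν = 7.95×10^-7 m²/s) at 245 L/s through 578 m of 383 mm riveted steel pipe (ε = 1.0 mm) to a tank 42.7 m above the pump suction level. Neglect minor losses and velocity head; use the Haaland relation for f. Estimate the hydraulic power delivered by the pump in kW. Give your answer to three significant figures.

P_hyd ≈ 123 kW

V = 4Q/(πD²) = 2.127 m/s; Re = 1.02×10^6; ε/D = 0.00261; f = 0.02536
h_f = f(L/D)V²/2g = 8.820 m
Total head H = z + h_f = 42.7 + 8.820 = 51.52 m
P_hyd = ρgQH = 995.6·9.81·0.245·51.52 = 123.3 kW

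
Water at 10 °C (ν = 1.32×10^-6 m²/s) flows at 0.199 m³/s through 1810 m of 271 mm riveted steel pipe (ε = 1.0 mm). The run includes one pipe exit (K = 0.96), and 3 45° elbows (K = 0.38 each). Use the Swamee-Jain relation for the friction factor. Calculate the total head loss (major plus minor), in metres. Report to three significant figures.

V = 4Q/(πD²) = 3.450 m/s; V²/2g = 0.6067 m
Re = 7.08×10^5, ε/D = 0.00369 → f = 0.02800 (Swamee-Jain)
Major: h_f = f(L/D)·V²/2g = 0.02800·6679·0.6067 = 113.5 m
Minor: ΣK = 2.10; h_m = ΣK·V²/2g = 1.274 m
Total H_L = 113.5 + 1.274 = 114.7 m

H_L ≈ 115 m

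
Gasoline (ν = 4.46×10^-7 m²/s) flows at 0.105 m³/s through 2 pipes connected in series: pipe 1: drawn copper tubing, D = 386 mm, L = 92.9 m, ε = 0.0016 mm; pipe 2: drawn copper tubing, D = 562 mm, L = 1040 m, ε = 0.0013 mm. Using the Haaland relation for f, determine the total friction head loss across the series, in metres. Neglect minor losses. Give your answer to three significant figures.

H ≈ 0.339 m

Pipe 1: V = 0.8973 m/s, Re = 7.77×10^5, ε/D = 4.15×10^-6, f = 0.01215, h_1 = f(L/D)V²/2g = 0.1200 m
Pipe 2: V = 0.4233 m/s, Re = 5.33×10^5, ε/D = 2.31×10^-6, f = 0.01294, h_2 = f(L/D)V²/2g = 0.2187 m
Series → Q common, losses add: H = Σh = 0.3387 m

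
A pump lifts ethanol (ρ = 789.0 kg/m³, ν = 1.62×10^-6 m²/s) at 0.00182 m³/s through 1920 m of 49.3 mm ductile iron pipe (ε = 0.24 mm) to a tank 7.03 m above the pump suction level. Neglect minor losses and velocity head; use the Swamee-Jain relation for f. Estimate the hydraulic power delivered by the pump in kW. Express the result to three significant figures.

V = 4Q/(πD²) = 0.9534 m/s; Re = 2.90×10^4; ε/D = 0.00487; f = 0.03358
h_f = f(L/D)V²/2g = 60.59 m
Total head H = z + h_f = 7.03 + 60.59 = 67.62 m
P_hyd = ρgQH = 789.0·9.81·0.00182·67.62 = 0.9526 kW

P_hyd ≈ 0.953 kW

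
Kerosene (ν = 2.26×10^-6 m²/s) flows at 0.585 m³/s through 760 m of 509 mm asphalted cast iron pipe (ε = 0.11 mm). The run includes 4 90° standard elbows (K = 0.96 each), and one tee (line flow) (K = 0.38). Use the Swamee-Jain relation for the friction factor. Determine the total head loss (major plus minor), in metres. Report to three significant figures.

V = 4Q/(πD²) = 2.875 m/s; V²/2g = 0.4213 m
Re = 6.47×10^5, ε/D = 2.16×10^-4 → f = 0.01535 (Swamee-Jain)
Major: h_f = f(L/D)·V²/2g = 0.01535·1493·0.4213 = 9.657 m
Minor: ΣK = 4.22; h_m = ΣK·V²/2g = 1.778 m
Total H_L = 9.657 + 1.778 = 11.43 m

H_L ≈ 11.4 m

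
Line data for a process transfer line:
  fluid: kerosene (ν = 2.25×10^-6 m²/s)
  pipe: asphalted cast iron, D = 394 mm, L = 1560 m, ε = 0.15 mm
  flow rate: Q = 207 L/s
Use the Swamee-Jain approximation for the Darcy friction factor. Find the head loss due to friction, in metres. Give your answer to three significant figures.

h_f ≈ 10.2 m

V = 4Q/(πD²) = 4·0.207/(π·0.394²) = 1.698 m/s
Re = VD/ν = 1.698·0.394/2.25×10^-6 = 2.97×10^5 → turbulent
ε/D = 0.15/394 = 3.81×10^-4
Swamee-Jain: f = 0.01762
h_f = f(L/D)V²/(2g) = 0.01762·(1560/0.394)·1.698²/(2·9.81) = 10.25 m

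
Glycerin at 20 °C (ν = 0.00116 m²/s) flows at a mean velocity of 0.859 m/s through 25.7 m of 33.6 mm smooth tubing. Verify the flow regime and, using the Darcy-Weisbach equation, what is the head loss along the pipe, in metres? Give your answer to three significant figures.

Re = VD/ν = 0.859·0.03360/0.00116 = 24.9 → laminar (Re < 2300)
f = 64/Re = 2.572
h_f = f(L/D)V²/(2g) = 2.572·(25.7/0.03360)·0.859²/(2·9.81) = 73.99 m

h_f ≈ 74.0 m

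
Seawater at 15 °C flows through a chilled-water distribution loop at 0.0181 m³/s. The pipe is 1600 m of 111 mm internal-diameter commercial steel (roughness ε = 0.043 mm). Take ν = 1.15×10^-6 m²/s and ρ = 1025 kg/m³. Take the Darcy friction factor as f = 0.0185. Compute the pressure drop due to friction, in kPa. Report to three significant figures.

Δp ≈ 478 kPa

V = 4Q/(πD²) = 4·0.0181/(π·0.111²) = 1.870 m/s
h_f = f(L/D)V²/(2g) = 0.01850·(1600/0.111)·1.870²/(2·9.81) = 47.55 m
Δp = ρg·h_f = 1025·9.81·47.55 = 478.1 kPa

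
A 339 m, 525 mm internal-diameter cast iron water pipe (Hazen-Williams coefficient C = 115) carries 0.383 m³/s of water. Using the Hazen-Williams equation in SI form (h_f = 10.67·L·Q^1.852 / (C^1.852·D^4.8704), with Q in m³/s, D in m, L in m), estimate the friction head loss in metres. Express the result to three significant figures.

h_f = 10.67·339·0.383^1.852 / (115^1.852·0.525^4.8704) = 2.153 m

h_f ≈ 2.15 m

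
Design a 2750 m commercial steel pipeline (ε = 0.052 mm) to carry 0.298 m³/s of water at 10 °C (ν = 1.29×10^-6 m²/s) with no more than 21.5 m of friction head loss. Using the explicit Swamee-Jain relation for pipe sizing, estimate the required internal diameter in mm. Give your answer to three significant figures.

D ≈ 426 mm

Swamee-Jain (Type III): D = 0.66·[ε^1.25·(LQ²/(gh_f))^4.75 + ν·Q^9.4·(L/(gh_f))^5.2]^0.04
LQ²/(gh_f) = 1.158; L/(gh_f) = 13.04
Term 1 = ε^1.25·(…)^4.75 = 8.86×10^-6; Term 2 = ν·Q^9.4·(…)^5.2 = 9.28×10^-6
D = 0.66·(8.86×10^-6 + 9.28×10^-6)^0.04 = 0.4265 m = 426 mm
Check: V = 2.09 m/s, Re = 6.90×10^5, f = 0.01425, h_f = 20.4 m ≈ 21.5 m ✓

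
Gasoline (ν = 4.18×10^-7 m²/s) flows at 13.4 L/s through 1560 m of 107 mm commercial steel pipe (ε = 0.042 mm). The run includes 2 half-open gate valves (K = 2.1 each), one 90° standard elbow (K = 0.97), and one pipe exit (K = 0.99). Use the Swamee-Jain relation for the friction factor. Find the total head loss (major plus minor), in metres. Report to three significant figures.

H_L ≈ 29.3 m

V = 4Q/(πD²) = 1.490 m/s; V²/2g = 0.1132 m
Re = 3.81×10^5, ε/D = 3.93×10^-4 → f = 0.01736 (Swamee-Jain)
Major: h_f = f(L/D)·V²/2g = 0.01736·14579·0.1132 = 28.65 m
Minor: ΣK = 6.16; h_m = ΣK·V²/2g = 0.6972 m
Total H_L = 28.65 + 0.6972 = 29.35 m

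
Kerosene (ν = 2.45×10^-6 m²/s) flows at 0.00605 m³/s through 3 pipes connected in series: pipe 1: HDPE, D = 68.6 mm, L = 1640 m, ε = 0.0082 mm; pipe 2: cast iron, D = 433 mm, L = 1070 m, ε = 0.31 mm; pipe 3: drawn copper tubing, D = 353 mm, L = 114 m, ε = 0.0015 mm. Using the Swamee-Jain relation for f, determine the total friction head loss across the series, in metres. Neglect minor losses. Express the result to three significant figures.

H ≈ 70.6 m

Pipe 1: V = 1.637 m/s, Re = 4.58×10^4, ε/D = 1.20×10^-4, f = 0.02163, h_1 = f(L/D)V²/2g = 70.63 m
Pipe 2: V = 0.04109 m/s, Re = 7260, ε/D = 7.16×10^-4, f = 0.03495, h_2 = f(L/D)V²/2g = 0.007431 m
Pipe 3: V = 0.06182 m/s, Re = 8910, ε/D = 4.25×10^-6, f = 0.03199, h_3 = f(L/D)V²/2g = 0.002012 m
Series → Q common, losses add: H = Σh = 70.64 m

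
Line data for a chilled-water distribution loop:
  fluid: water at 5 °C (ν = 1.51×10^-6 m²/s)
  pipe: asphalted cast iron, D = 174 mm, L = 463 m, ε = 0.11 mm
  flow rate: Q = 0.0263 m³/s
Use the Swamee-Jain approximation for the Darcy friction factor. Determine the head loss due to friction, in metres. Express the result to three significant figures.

V = 4Q/(πD²) = 4·0.0263/(π·0.174²) = 1.106 m/s
Re = VD/ν = 1.106·0.174/1.51×10^-6 = 1.27×10^5 → turbulent
ε/D = 0.11/174 = 6.32×10^-4
Swamee-Jain: f = 0.02042
h_f = f(L/D)V²/(2g) = 0.02042·(463/0.174)·1.106²/(2·9.81) = 3.387 m

h_f ≈ 3.39 m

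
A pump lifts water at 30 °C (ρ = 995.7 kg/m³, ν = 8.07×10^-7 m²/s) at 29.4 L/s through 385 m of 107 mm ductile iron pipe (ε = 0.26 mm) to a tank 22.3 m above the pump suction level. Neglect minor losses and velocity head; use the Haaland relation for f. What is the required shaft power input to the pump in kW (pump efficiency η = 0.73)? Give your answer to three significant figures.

P_shaft ≈ 28.1 kW

V = 4Q/(πD²) = 3.270 m/s; Re = 4.34×10^5; ε/D = 0.00243; f = 0.02506
h_f = f(L/D)V²/2g = 49.12 m
Total head H = z + h_f = 22.3 + 49.12 = 71.42 m
P_hyd = ρgQH = 995.7·9.81·0.0294·71.42 = 20.51 kW
P_shaft = P_hyd/η = 20.51/0.73 = 28.10 kW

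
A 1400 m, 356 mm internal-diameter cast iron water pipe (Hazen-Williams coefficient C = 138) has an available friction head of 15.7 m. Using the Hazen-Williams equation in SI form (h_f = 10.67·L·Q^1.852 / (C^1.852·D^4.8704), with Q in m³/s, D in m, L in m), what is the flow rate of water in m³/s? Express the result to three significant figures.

Q ≈ 0.225 m³/s

Rearranging: Q = [h_f·C^1.852·D^4.8704 / (10.67·L)]^(1/1.852)
Q = [15.7·138^1.852·0.356^4.8704 / (10.67·1400)]^0.540 = 0.2249 m³/s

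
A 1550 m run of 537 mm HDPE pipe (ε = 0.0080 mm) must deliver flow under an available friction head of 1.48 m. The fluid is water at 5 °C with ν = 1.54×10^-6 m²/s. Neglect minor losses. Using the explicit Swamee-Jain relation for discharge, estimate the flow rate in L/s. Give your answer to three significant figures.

Swamee-Jain (Type II): Q = -0.965·√(gD⁵h_f/L)·ln[ε/(3.7D) + √(3.17ν²L/(gD³h_f))]
√(gD⁵h_f/L) = √(9.81·0.537⁵·1.48/1550) = 0.02045
ε/(3.7D) = 4.03×10^-6; √(3.17ν²L/(gD³h_f)) = 7.20×10^-5
Q = -0.965·0.02045·ln(7.602×10^-5) = 0.1872 m³/s
Check: V = 0.826 m/s, Re = 2.88×10^5, f = 0.01465, h_f = 1.47 m ≈ 1.48 m ✓

Q ≈ 187 L/s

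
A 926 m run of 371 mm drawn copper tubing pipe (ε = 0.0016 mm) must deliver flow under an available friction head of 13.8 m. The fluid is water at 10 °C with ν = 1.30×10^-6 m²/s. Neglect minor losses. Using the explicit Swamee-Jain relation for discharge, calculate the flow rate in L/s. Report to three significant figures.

Swamee-Jain (Type II): Q = -0.965·√(gD⁵h_f/L)·ln[ε/(3.7D) + √(3.17ν²L/(gD³h_f))]
√(gD⁵h_f/L) = √(9.81·0.371⁵·13.8/926) = 0.03206
ε/(3.7D) = 1.17×10^-6; √(3.17ν²L/(gD³h_f)) = 2.68×10^-5
Q = -0.965·0.03206·ln(2.795×10^-5) = 0.3243 m³/s
Check: V = 3.00 m/s, Re = 8.56×10^5, f = 0.01201, h_f = 13.8 m ≈ 13.8 m ✓

Q ≈ 324 L/s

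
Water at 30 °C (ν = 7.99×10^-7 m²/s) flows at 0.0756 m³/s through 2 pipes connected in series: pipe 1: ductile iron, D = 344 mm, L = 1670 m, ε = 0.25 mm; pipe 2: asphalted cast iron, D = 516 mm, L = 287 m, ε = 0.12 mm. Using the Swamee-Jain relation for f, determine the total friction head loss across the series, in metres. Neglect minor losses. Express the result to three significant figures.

H ≈ 3.23 m

Pipe 1: V = 0.8134 m/s, Re = 3.50×10^5, ε/D = 7.27×10^-4, f = 0.01936, h_1 = f(L/D)V²/2g = 3.170 m
Pipe 2: V = 0.3615 m/s, Re = 2.33×10^5, ε/D = 2.33×10^-4, f = 0.01703, h_2 = f(L/D)V²/2g = 0.06310 m
Series → Q common, losses add: H = Σh = 3.233 m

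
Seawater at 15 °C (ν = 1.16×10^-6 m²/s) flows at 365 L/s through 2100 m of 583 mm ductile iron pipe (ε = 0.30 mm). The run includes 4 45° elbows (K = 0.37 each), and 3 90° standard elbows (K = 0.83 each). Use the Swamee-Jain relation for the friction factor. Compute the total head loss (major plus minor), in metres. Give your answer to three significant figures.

H_L ≈ 6.43 m

V = 4Q/(πD²) = 1.367 m/s; V²/2g = 0.09529 m
Re = 6.87×10^5, ε/D = 5.15×10^-4 → f = 0.01762 (Swamee-Jain)
Major: h_f = f(L/D)·V²/2g = 0.01762·3602·0.09529 = 6.048 m
Minor: ΣK = 3.97; h_m = ΣK·V²/2g = 0.3783 m
Total H_L = 6.048 + 0.3783 = 6.426 m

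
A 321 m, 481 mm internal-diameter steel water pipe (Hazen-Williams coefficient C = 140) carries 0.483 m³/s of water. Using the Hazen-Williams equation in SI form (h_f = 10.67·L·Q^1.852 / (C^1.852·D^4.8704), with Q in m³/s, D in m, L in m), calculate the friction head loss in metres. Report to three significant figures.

h_f ≈ 3.33 m

h_f = 10.67·321·0.483^1.852 / (140^1.852·0.481^4.8704) = 3.333 m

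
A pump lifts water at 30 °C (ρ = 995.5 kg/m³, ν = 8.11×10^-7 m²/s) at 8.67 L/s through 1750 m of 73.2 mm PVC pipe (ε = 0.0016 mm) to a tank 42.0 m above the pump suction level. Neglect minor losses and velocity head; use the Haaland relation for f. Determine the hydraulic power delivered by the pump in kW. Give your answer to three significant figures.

V = 4Q/(πD²) = 2.060 m/s; Re = 1.86×10^5; ε/D = 2.19×10^-5; f = 0.01585
h_f = f(L/D)V²/2g = 81.98 m
Total head H = z + h_f = 42.0 + 81.98 = 124.0 m
P_hyd = ρgQH = 995.5·9.81·0.00867·124.0 = 10.50 kW

P_hyd ≈ 10.5 kW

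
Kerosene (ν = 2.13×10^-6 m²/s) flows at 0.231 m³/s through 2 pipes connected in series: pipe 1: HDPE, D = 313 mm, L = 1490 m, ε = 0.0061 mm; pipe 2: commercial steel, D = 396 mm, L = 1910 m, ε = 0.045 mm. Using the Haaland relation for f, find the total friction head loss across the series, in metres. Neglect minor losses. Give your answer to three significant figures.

Pipe 1: V = 3.002 m/s, Re = 4.41×10^5, ε/D = 1.95×10^-5, f = 0.01357, h_1 = f(L/D)V²/2g = 29.68 m
Pipe 2: V = 1.876 m/s, Re = 3.49×10^5, ε/D = 1.14×10^-4, f = 0.01505, h_2 = f(L/D)V²/2g = 13.01 m
Series → Q common, losses add: H = Σh = 42.69 m

H ≈ 42.7 m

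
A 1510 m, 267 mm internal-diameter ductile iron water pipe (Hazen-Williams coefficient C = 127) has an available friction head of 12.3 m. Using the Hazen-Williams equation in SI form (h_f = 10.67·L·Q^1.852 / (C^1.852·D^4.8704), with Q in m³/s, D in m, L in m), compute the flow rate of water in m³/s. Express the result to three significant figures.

Q ≈ 0.0817 m³/s

Rearranging: Q = [h_f·C^1.852·D^4.8704 / (10.67·L)]^(1/1.852)
Q = [12.3·127^1.852·0.267^4.8704 / (10.67·1510)]^0.540 = 0.08175 m³/s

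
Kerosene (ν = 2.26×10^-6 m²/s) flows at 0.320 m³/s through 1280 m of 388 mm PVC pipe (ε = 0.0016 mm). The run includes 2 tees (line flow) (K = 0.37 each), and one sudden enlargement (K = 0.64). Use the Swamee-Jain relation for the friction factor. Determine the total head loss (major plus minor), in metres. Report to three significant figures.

H_L ≈ 16.9 m

V = 4Q/(πD²) = 2.706 m/s; V²/2g = 0.3733 m
Re = 4.65×10^5, ε/D = 4.12×10^-6 → f = 0.01333 (Swamee-Jain)
Major: h_f = f(L/D)·V²/2g = 0.01333·3299·0.3733 = 16.41 m
Minor: ΣK = 1.38; h_m = ΣK·V²/2g = 0.5152 m
Total H_L = 16.41 + 0.5152 = 16.93 m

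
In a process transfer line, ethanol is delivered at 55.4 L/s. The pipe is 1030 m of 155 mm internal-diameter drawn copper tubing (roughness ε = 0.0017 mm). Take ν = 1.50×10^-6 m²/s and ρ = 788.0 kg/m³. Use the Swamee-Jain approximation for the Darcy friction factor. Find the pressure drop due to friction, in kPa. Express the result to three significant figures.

Δp ≈ 327 kPa

V = 4Q/(πD²) = 4·0.0554/(π·0.155²) = 2.936 m/s
Re = VD/ν = 2.936·0.155/1.50×10^-6 = 3.03×10^5 → turbulent
ε/D = 0.0017/155 = 1.10×10^-5
Swamee-Jain: f = 0.01447
h_f = f(L/D)V²/(2g) = 0.01447·(1030/0.155)·2.936²/(2·9.81) = 42.26 m
Δp = ρg·h_f = 788.0·9.81·42.26 = 326.7 kPa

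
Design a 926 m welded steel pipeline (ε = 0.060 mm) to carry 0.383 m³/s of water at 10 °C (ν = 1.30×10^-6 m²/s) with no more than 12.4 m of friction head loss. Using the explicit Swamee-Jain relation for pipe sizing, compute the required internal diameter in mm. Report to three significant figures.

Swamee-Jain (Type III): D = 0.66·[ε^1.25·(LQ²/(gh_f))^4.75 + ν·Q^9.4·(L/(gh_f))^5.2]^0.04
LQ²/(gh_f) = 1.117; L/(gh_f) = 7.612
Term 1 = ε^1.25·(…)^4.75 = 8.92×10^-6; Term 2 = ν·Q^9.4·(…)^5.2 = 6.02×10^-6
D = 0.66·(8.92×10^-6 + 6.02×10^-6)^0.04 = 0.4232 m = 423 mm
Check: V = 2.72 m/s, Re = 8.86×10^5, f = 0.01420, h_f = 11.7 m ≈ 12.4 m ✓

D ≈ 423 mm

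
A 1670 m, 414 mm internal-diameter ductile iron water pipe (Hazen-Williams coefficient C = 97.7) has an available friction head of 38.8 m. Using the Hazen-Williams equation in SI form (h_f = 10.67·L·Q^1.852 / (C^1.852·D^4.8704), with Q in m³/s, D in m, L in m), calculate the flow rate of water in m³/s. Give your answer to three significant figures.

Q ≈ 0.351 m³/s

Rearranging: Q = [h_f·C^1.852·D^4.8704 / (10.67·L)]^(1/1.852)
Q = [38.8·97.7^1.852·0.414^4.8704 / (10.67·1670)]^0.540 = 0.3510 m³/s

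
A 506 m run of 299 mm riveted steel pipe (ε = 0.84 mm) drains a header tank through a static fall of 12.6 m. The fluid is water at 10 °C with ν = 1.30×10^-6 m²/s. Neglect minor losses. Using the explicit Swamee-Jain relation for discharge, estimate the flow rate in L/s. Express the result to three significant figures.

Swamee-Jain (Type II): Q = -0.965·√(gD⁵h_f/L)·ln[ε/(3.7D) + √(3.17ν²L/(gD³h_f))]
√(gD⁵h_f/L) = √(9.81·0.299⁵·12.6/506) = 0.02416
ε/(3.7D) = 7.59×10^-4; √(3.17ν²L/(gD³h_f)) = 2.86×10^-5
Q = -0.965·0.02416·ln(7.879×10^-4) = 0.1666 m³/s
Check: V = 2.37 m/s, Re = 5.46×10^5, f = 0.02605, h_f = 12.7 m ≈ 12.6 m ✓

Q ≈ 167 L/s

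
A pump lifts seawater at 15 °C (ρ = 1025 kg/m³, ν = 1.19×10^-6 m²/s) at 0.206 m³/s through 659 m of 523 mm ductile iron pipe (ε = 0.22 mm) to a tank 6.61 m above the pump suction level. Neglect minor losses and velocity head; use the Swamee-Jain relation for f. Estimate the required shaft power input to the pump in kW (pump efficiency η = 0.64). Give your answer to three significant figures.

P_shaft ≈ 24.7 kW

V = 4Q/(πD²) = 0.9589 m/s; Re = 4.21×10^5; ε/D = 4.21×10^-4; f = 0.01743
h_f = f(L/D)V²/2g = 1.030 m
Total head H = z + h_f = 6.61 + 1.030 = 7.640 m
P_hyd = ρgQH = 1025·9.81·0.206·7.640 = 15.82 kW
P_shaft = P_hyd/η = 15.82/0.64 = 24.73 kW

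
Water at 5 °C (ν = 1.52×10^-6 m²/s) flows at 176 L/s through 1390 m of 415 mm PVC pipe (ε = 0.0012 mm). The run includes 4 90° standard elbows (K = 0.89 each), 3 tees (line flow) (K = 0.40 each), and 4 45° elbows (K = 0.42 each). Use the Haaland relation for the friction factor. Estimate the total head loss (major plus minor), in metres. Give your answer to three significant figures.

H_L ≈ 4.58 m

V = 4Q/(πD²) = 1.301 m/s; V²/2g = 0.08629 m
Re = 3.55×10^5, ε/D = 2.89×10^-6 → f = 0.01392 (Haaland)
Major: h_f = f(L/D)·V²/2g = 0.01392·3349·0.08629 = 4.024 m
Minor: ΣK = 6.44; h_m = ΣK·V²/2g = 0.5557 m
Total H_L = 4.024 + 0.5557 = 4.580 m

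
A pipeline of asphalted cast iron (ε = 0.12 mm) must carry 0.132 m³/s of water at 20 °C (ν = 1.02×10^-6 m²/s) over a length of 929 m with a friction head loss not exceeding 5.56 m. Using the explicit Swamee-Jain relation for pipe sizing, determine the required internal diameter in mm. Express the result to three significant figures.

D ≈ 338 mm

Swamee-Jain (Type III): D = 0.66·[ε^1.25·(LQ²/(gh_f))^4.75 + ν·Q^9.4·(L/(gh_f))^5.2]^0.04
LQ²/(gh_f) = 0.2968; L/(gh_f) = 17.03
Term 1 = ε^1.25·(…)^4.75 = 3.92×10^-8; Term 2 = ν·Q^9.4·(…)^5.2 = 1.40×10^-8
D = 0.66·(3.92×10^-8 + 1.40×10^-8)^0.04 = 0.3377 m = 338 mm
Check: V = 1.47 m/s, Re = 4.88×10^5, f = 0.01682, h_f = 5.12 m ≈ 5.56 m ✓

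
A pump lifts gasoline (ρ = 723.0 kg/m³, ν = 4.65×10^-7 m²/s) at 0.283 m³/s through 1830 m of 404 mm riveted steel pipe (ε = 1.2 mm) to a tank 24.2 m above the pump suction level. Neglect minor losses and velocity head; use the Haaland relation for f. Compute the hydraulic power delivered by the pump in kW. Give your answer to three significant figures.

V = 4Q/(πD²) = 2.208 m/s; Re = 1.92×10^6; ε/D = 0.00297; f = 0.02621
h_f = f(L/D)V²/2g = 29.49 m
Total head H = z + h_f = 24.2 + 29.49 = 53.69 m
P_hyd = ρgQH = 723.0·9.81·0.283·53.69 = 107.8 kW

P_hyd ≈ 108 kW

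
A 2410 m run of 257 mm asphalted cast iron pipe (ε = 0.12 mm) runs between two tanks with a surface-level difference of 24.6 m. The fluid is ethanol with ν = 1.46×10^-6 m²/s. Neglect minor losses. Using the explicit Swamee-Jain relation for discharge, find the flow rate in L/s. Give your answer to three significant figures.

Q ≈ 87.7 L/s

Swamee-Jain (Type II): Q = -0.965·√(gD⁵h_f/L)·ln[ε/(3.7D) + √(3.17ν²L/(gD³h_f))]
√(gD⁵h_f/L) = √(9.81·0.257⁵·24.6/2410) = 0.01060
ε/(3.7D) = 1.26×10^-4; √(3.17ν²L/(gD³h_f)) = 6.31×10^-5
Q = -0.965·0.01060·ln(1.892×10^-4) = 0.08765 m³/s
Check: V = 1.69 m/s, Re = 2.97×10^5, f = 0.01815, h_f = 24.8 m ≈ 24.6 m ✓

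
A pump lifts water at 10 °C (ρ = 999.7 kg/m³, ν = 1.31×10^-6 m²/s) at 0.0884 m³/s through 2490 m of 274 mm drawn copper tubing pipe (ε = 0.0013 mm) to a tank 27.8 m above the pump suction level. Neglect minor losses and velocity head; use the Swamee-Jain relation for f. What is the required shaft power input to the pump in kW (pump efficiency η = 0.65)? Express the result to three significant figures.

P_shaft ≈ 57.0 kW

V = 4Q/(πD²) = 1.499 m/s; Re = 3.14×10^5; ε/D = 4.74×10^-6; f = 0.01431
h_f = f(L/D)V²/2g = 14.90 m
Total head H = z + h_f = 27.8 + 14.90 = 42.70 m
P_hyd = ρgQH = 999.7·9.81·0.0884·42.70 = 37.02 kW
P_shaft = P_hyd/η = 37.02/0.65 = 56.95 kW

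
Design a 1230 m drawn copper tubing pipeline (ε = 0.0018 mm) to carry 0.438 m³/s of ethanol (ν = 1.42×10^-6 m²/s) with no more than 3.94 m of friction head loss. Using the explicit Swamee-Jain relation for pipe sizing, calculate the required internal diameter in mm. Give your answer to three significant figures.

D ≈ 580 mm

Swamee-Jain (Type III): D = 0.66·[ε^1.25·(LQ²/(gh_f))^4.75 + ν·Q^9.4·(L/(gh_f))^5.2]^0.04
LQ²/(gh_f) = 6.105; L/(gh_f) = 31.82
Term 1 = ε^1.25·(…)^4.75 = 3.56×10^-4; Term 2 = ν·Q^9.4·(…)^5.2 = 0.0395
D = 0.66·(3.56×10^-4 + 0.0395)^0.04 = 0.5802 m = 580 mm
Check: V = 1.66 m/s, Re = 6.77×10^5, f = 0.01247, h_f = 3.70 m ≈ 3.94 m ✓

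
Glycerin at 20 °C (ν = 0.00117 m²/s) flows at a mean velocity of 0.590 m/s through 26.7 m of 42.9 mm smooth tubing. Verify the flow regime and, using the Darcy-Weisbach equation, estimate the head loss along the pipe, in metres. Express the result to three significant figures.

Re = VD/ν = 0.590·0.04290/0.00117 = 21.6 → laminar (Re < 2300)
f = 64/Re = 2.958
h_f = f(L/D)V²/(2g) = 2.958·(26.7/0.04290)·0.590²/(2·9.81) = 32.67 m

h_f ≈ 32.7 m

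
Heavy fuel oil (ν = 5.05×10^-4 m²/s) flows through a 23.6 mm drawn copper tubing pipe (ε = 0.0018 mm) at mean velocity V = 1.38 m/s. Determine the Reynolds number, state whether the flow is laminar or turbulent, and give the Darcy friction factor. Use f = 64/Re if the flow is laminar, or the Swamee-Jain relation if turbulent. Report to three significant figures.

Re ≈ 64.5; laminar; f = 64/Re ≈ 0.992

Re = VD/ν = 1.380·0.0236/5.05×10^-4 = 64.5
Re < 2300 → laminar → f = 64/Re = 0.9924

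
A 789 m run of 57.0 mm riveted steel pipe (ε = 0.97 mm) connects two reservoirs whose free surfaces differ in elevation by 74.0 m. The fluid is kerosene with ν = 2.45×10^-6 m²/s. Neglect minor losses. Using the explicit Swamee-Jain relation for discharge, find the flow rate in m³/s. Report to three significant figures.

Q ≈ 0.00381 m³/s

Swamee-Jain (Type II): Q = -0.965·√(gD⁵h_f/L)·ln[ε/(3.7D) + √(3.17ν²L/(gD³h_f))]
√(gD⁵h_f/L) = √(9.81·0.0570⁵·74.0/789) = 7.440×10^-4
ε/(3.7D) = 0.00460; √(3.17ν²L/(gD³h_f)) = 3.34×10^-4
Q = -0.965·7.440×10^-4·ln(0.004934) = 0.003814 m³/s
Check: V = 1.49 m/s, Re = 3.48×10^4, f = 0.04746, h_f = 74.8 m ≈ 74.0 m ✓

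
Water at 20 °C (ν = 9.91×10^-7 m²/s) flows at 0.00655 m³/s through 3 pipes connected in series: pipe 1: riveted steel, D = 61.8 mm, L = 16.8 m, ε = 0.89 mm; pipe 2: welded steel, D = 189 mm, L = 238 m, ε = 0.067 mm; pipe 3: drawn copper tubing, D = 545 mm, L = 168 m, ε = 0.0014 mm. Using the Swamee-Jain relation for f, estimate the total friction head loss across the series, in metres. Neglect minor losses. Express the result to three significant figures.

Pipe 1: V = 2.184 m/s, Re = 1.36×10^5, ε/D = 0.0144, f = 0.04359, h_1 = f(L/D)V²/2g = 2.880 m
Pipe 2: V = 0.2335 m/s, Re = 4.45×10^4, ε/D = 3.54×10^-4, f = 0.02260, h_2 = f(L/D)V²/2g = 0.07905 m
Pipe 3: V = 0.02808 m/s, Re = 1.54×10^4, ε/D = 2.57×10^-6, f = 0.02758, h_3 = f(L/D)V²/2g = 3.416×10^-4 m
Series → Q common, losses add: H = Σh = 2.959 m

H ≈ 2.96 m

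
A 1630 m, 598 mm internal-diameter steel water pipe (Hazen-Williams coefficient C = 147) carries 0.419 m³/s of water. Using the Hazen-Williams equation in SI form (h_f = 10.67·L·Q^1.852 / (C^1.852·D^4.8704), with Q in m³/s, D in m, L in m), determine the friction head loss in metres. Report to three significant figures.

h_f = 10.67·1630·0.419^1.852 / (147^1.852·0.598^4.8704) = 4.115 m

h_f ≈ 4.12 m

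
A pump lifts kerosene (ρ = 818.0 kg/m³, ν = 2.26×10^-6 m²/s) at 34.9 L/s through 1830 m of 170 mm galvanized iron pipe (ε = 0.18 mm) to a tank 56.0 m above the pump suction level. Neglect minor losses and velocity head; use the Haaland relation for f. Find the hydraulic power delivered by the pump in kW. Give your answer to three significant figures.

P_hyd ≈ 23.6 kW

V = 4Q/(πD²) = 1.538 m/s; Re = 1.16×10^5; ε/D = 0.00106; f = 0.02190
h_f = f(L/D)V²/2g = 28.41 m
Total head H = z + h_f = 56.0 + 28.41 = 84.41 m
P_hyd = ρgQH = 818.0·9.81·0.0349·84.41 = 23.64 kW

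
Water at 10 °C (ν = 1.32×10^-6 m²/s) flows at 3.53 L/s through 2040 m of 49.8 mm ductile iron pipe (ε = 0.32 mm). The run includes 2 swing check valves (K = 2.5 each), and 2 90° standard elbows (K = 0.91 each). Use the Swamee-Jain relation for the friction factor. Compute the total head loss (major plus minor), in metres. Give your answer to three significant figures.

H_L ≈ 236 m

V = 4Q/(πD²) = 1.812 m/s; V²/2g = 0.1674 m
Re = 6.84×10^4, ε/D = 0.00643 → f = 0.03428 (Swamee-Jain)
Major: h_f = f(L/D)·V²/2g = 0.03428·40964·0.1674 = 235.0 m
Minor: ΣK = 6.82; h_m = ΣK·V²/2g = 1.142 m
Total H_L = 235.0 + 1.142 = 236.2 m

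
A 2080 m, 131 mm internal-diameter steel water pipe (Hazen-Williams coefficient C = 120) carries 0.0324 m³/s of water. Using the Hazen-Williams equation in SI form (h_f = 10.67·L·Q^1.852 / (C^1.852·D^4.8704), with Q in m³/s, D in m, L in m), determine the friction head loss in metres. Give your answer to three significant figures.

h_f ≈ 109 m

h_f = 10.67·2080·0.0324^1.852 / (120^1.852·0.131^4.8704) = 108.7 m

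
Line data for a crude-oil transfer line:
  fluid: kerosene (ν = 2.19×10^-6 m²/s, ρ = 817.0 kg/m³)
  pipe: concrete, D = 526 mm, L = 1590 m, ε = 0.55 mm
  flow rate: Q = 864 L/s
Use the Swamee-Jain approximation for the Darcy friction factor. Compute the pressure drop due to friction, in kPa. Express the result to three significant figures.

Δp ≈ 395 kPa

V = 4Q/(πD²) = 4·0.864/(π·0.526²) = 3.976 m/s
Re = VD/ν = 3.976·0.526/2.19×10^-6 = 9.55×10^5 → turbulent
ε/D = 0.55/526 = 0.00105
Swamee-Jain: f = 0.02025
h_f = f(L/D)V²/(2g) = 0.02025·(1590/0.526)·3.976²/(2·9.81) = 49.32 m
Δp = ρg·h_f = 817.0·9.81·49.32 = 395.3 kPa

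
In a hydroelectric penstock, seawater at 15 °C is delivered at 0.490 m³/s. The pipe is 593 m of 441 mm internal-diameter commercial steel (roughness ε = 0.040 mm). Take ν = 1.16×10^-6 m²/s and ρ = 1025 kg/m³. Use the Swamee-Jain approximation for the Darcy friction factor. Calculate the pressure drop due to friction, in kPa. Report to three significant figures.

Δp ≈ 93.3 kPa

V = 4Q/(πD²) = 4·0.490/(π·0.441²) = 3.208 m/s
Re = VD/ν = 3.208·0.441/1.16×10^-6 = 1.22×10^6 → turbulent
ε/D = 0.040/441 = 9.07×10^-5
Swamee-Jain: f = 0.01315
h_f = f(L/D)V²/(2g) = 0.01315·(593/0.441)·3.208²/(2·9.81) = 9.275 m
Δp = ρg·h_f = 1025·9.81·9.275 = 93.26 kPa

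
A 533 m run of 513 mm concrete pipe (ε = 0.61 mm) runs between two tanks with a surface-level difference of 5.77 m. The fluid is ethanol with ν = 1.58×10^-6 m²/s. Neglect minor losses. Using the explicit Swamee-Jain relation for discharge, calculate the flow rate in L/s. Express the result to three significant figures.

Swamee-Jain (Type II): Q = -0.965·√(gD⁵h_f/L)·ln[ε/(3.7D) + √(3.17ν²L/(gD³h_f))]
√(gD⁵h_f/L) = √(9.81·0.513⁵·5.77/533) = 0.06143
ε/(3.7D) = 3.21×10^-4; √(3.17ν²L/(gD³h_f)) = 2.35×10^-5
Q = -0.965·0.06143·ln(3.449×10^-4) = 0.4726 m³/s
Check: V = 2.29 m/s, Re = 7.42×10^5, f = 0.02095, h_f = 5.80 m ≈ 5.77 m ✓

Q ≈ 473 L/s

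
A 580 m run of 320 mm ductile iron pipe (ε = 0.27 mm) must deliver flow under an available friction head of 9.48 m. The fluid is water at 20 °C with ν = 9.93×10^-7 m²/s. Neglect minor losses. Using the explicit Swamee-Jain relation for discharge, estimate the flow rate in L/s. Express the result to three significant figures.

Swamee-Jain (Type II): Q = -0.965·√(gD⁵h_f/L)·ln[ε/(3.7D) + √(3.17ν²L/(gD³h_f))]
√(gD⁵h_f/L) = √(9.81·0.320⁵·9.48/580) = 0.02320
ε/(3.7D) = 2.28×10^-4; √(3.17ν²L/(gD³h_f)) = 2.44×10^-5
Q = -0.965·0.02320·ln(2.524×10^-4) = 0.1854 m³/s
Check: V = 2.31 m/s, Re = 7.43×10^5, f = 0.01941, h_f = 9.53 m ≈ 9.48 m ✓

Q ≈ 185 L/s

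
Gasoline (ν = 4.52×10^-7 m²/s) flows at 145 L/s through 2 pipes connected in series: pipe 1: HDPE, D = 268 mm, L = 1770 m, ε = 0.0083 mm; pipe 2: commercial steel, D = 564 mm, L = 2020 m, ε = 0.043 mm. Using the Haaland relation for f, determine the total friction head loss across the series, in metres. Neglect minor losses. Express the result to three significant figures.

H ≈ 26.6 m

Pipe 1: V = 2.570 m/s, Re = 1.52×10^6, ε/D = 3.10×10^-5, f = 0.01157, h_1 = f(L/D)V²/2g = 25.73 m
Pipe 2: V = 0.5804 m/s, Re = 7.24×10^5, ε/D = 7.62×10^-5, f = 0.01339, h_2 = f(L/D)V²/2g = 0.8234 m
Series → Q common, losses add: H = Σh = 26.56 m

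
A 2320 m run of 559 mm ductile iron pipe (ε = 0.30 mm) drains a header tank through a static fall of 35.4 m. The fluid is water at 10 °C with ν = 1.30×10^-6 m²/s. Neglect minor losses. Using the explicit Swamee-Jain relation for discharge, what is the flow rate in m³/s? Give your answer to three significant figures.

Swamee-Jain (Type II): Q = -0.965·√(gD⁵h_f/L)·ln[ε/(3.7D) + √(3.17ν²L/(gD³h_f))]
√(gD⁵h_f/L) = √(9.81·0.559⁵·35.4/2320) = 0.09039
ε/(3.7D) = 1.45×10^-4; √(3.17ν²L/(gD³h_f)) = 1.43×10^-5
Q = -0.965·0.09039·ln(1.594×10^-4) = 0.7627 m³/s
Check: V = 3.11 m/s, Re = 1.34×10^6, f = 0.01742, h_f = 35.6 m ≈ 35.4 m ✓

Q ≈ 0.763 m³/s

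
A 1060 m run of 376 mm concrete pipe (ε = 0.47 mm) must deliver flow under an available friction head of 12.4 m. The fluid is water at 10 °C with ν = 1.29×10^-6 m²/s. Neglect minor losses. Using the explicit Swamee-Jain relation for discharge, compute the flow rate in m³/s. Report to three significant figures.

Q ≈ 0.224 m³/s

Swamee-Jain (Type II): Q = -0.965·√(gD⁵h_f/L)·ln[ε/(3.7D) + √(3.17ν²L/(gD³h_f))]
√(gD⁵h_f/L) = √(9.81·0.376⁵·12.4/1060) = 0.02937
ε/(3.7D) = 3.38×10^-4; √(3.17ν²L/(gD³h_f)) = 2.94×10^-5
Q = -0.965·0.02937·ln(3.672×10^-4) = 0.2241 m³/s
Check: V = 2.02 m/s, Re = 5.88×10^5, f = 0.02129, h_f = 12.5 m ≈ 12.4 m ✓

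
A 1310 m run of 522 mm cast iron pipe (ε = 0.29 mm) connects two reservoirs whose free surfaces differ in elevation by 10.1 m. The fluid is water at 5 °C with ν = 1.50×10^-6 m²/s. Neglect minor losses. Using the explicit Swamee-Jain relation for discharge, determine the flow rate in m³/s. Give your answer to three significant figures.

Swamee-Jain (Type II): Q = -0.965·√(gD⁵h_f/L)·ln[ε/(3.7D) + √(3.17ν²L/(gD³h_f))]
√(gD⁵h_f/L) = √(9.81·0.522⁵·10.1/1310) = 0.05414
ε/(3.7D) = 1.50×10^-4; √(3.17ν²L/(gD³h_f)) = 2.57×10^-5
Q = -0.965·0.05414·ln(1.759×10^-4) = 0.4517 m³/s
Check: V = 2.11 m/s, Re = 7.35×10^5, f = 0.01784, h_f = 10.2 m ≈ 10.1 m ✓

Q ≈ 0.452 m³/s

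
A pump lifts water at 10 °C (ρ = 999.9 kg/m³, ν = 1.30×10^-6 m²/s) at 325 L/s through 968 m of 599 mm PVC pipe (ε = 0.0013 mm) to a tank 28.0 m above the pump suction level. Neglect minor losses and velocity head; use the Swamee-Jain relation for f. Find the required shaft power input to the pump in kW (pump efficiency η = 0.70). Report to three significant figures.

V = 4Q/(πD²) = 1.153 m/s; Re = 5.31×10^5; ε/D = 2.17×10^-6; f = 0.01299
h_f = f(L/D)V²/2g = 1.423 m
Total head H = z + h_f = 28.0 + 1.423 = 29.42 m
P_hyd = ρgQH = 999.9·9.81·0.325·29.42 = 93.80 kW
P_shaft = P_hyd/η = 93.80/0.70 = 134.0 kW

P_shaft ≈ 134 kW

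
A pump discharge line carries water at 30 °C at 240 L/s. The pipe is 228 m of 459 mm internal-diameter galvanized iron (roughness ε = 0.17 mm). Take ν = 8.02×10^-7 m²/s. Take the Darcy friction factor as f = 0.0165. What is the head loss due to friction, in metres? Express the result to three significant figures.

V = 4Q/(πD²) = 4·0.240/(π·0.459²) = 1.450 m/s
h_f = f(L/D)V²/(2g) = 0.01650·(228/0.459)·1.450²/(2·9.81) = 0.8788 m

h_f ≈ 0.879 m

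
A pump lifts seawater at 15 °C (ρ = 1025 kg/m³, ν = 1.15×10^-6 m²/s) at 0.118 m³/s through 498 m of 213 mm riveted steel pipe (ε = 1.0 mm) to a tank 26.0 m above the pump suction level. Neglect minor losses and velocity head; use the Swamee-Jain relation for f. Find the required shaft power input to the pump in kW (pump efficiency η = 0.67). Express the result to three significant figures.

V = 4Q/(πD²) = 3.312 m/s; Re = 6.13×10^5; ε/D = 0.00469; f = 0.03004
h_f = f(L/D)V²/2g = 39.26 m
Total head H = z + h_f = 26.0 + 39.26 = 65.26 m
P_hyd = ρgQH = 1025·9.81·0.118·65.26 = 77.44 kW
P_shaft = P_hyd/η = 77.44/0.67 = 115.6 kW

P_shaft ≈ 116 kW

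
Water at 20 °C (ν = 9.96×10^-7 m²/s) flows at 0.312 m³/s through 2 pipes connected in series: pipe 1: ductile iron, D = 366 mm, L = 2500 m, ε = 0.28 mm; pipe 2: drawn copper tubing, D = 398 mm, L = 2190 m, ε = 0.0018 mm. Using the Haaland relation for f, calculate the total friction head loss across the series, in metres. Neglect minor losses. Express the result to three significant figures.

H ≈ 78.0 m

Pipe 1: V = 2.966 m/s, Re = 1.09×10^6, ε/D = 7.65×10^-4, f = 0.01875, h_1 = f(L/D)V²/2g = 57.41 m
Pipe 2: V = 2.508 m/s, Re = 1.00×10^6, ε/D = 4.52×10^-6, f = 0.01166, h_2 = f(L/D)V²/2g = 20.56 m
Series → Q common, losses add: H = Σh = 77.97 m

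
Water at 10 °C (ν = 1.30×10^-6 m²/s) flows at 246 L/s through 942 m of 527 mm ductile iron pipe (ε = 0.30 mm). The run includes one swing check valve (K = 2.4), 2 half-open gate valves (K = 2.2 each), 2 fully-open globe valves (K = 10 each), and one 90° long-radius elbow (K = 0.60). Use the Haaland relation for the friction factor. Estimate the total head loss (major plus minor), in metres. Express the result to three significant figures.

H_L ≈ 3.87 m

V = 4Q/(πD²) = 1.128 m/s; V²/2g = 0.06483 m
Re = 4.57×10^5, ε/D = 5.69×10^-4 → f = 0.01807 (Haaland)
Major: h_f = f(L/D)·V²/2g = 0.01807·1787·0.06483 = 2.094 m
Minor: ΣK = 27.4; h_m = ΣK·V²/2g = 1.776 m
Total H_L = 2.094 + 1.776 = 3.870 m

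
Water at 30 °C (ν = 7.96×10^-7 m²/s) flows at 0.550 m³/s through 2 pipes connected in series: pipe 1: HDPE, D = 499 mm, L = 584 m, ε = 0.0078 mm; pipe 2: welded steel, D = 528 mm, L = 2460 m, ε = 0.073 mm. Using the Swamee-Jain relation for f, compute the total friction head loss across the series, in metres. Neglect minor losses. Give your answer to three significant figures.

Pipe 1: V = 2.812 m/s, Re = 1.76×10^6, ε/D = 1.56×10^-5, f = 0.01110, h_1 = f(L/D)V²/2g = 5.236 m
Pipe 2: V = 2.512 m/s, Re = 1.67×10^6, ε/D = 1.38×10^-4, f = 0.01361, h_2 = f(L/D)V²/2g = 20.39 m
Series → Q common, losses add: H = Σh = 25.63 m

H ≈ 25.6 m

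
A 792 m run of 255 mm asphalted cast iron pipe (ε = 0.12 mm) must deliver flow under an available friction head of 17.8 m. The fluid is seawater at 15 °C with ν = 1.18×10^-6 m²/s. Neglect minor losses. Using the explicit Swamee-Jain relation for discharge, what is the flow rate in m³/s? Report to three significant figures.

Q ≈ 0.130 m³/s

Swamee-Jain (Type II): Q = -0.965·√(gD⁵h_f/L)·ln[ε/(3.7D) + √(3.17ν²L/(gD³h_f))]
√(gD⁵h_f/L) = √(9.81·0.255⁵·17.8/792) = 0.01542
ε/(3.7D) = 1.27×10^-4; √(3.17ν²L/(gD³h_f)) = 3.47×10^-5
Q = -0.965·0.01542·ln(1.619×10^-4) = 0.1299 m³/s
Check: V = 2.54 m/s, Re = 5.50×10^5, f = 0.01751, h_f = 17.9 m ≈ 17.8 m ✓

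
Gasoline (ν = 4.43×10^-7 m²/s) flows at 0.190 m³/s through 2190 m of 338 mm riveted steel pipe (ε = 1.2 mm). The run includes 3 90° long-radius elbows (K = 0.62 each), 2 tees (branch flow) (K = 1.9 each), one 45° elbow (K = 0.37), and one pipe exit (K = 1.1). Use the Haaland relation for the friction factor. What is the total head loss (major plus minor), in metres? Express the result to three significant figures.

H_L ≈ 42.5 m

V = 4Q/(πD²) = 2.118 m/s; V²/2g = 0.2285 m
Re = 1.62×10^6, ε/D = 0.00355 → f = 0.02757 (Haaland)
Major: h_f = f(L/D)·V²/2g = 0.02757·6479·0.2285 = 40.83 m
Minor: ΣK = 7.13; h_m = ΣK·V²/2g = 1.629 m
Total H_L = 40.83 + 1.629 = 42.46 m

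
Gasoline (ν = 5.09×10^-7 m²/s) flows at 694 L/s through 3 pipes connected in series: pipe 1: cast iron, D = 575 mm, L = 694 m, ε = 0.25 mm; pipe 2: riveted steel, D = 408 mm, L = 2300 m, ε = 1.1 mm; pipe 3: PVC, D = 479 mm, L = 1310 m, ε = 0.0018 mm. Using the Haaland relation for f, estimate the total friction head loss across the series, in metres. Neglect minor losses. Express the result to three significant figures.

H ≈ 233 m

Pipe 1: V = 2.673 m/s, Re = 3.02×10^6, ε/D = 4.35×10^-4, f = 0.01639, h_1 = f(L/D)V²/2g = 7.200 m
Pipe 2: V = 5.308 m/s, Re = 4.25×10^6, ε/D = 0.00270, f = 0.02548, h_2 = f(L/D)V²/2g = 206.3 m
Pipe 3: V = 3.851 m/s, Re = 3.62×10^6, ε/D = 3.76×10^-6, f = 0.009592, h_3 = f(L/D)V²/2g = 19.83 m
Series → Q common, losses add: H = Σh = 233.3 m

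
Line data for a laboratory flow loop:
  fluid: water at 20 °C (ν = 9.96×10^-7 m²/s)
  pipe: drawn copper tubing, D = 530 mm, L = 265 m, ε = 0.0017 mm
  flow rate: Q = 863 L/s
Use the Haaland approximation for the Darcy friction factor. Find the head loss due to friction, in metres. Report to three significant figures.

V = 4Q/(πD²) = 4·0.863/(π·0.530²) = 3.912 m/s
Re = VD/ν = 3.912·0.530/9.96×10^-7 = 2.08×10^6 → turbulent
ε/D = 0.0017/530 = 3.21×10^-6
Haaland: f = 0.01037
h_f = f(L/D)V²/(2g) = 0.01037·(265/0.530)·3.912²/(2·9.81) = 4.043 m

h_f ≈ 4.04 m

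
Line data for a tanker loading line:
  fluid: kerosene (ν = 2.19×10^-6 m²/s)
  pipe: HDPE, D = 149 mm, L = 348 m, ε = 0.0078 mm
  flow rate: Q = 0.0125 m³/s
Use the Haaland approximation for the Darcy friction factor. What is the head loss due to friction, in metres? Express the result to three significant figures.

V = 4Q/(πD²) = 4·0.0125/(π·0.149²) = 0.7169 m/s
Re = VD/ν = 0.7169·0.149/2.19×10^-6 = 4.88×10^4 → turbulent
ε/D = 0.0078/149 = 5.23×10^-5
Haaland: f = 0.02097
h_f = f(L/D)V²/(2g) = 0.02097·(348/0.149)·0.7169²/(2·9.81) = 1.283 m

h_f ≈ 1.28 m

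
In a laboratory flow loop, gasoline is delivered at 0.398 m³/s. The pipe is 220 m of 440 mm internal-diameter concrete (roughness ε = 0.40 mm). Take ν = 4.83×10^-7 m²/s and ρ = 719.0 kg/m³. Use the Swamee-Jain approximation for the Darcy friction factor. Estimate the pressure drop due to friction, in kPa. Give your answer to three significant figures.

Δp ≈ 23.9 kPa

V = 4Q/(πD²) = 4·0.398/(π·0.440²) = 2.618 m/s
Re = VD/ν = 2.618·0.440/4.83×10^-7 = 2.38×10^6 → turbulent
ε/D = 0.40/440 = 9.09×10^-4
Swamee-Jain: f = 0.01938
h_f = f(L/D)V²/(2g) = 0.01938·(220/0.440)·2.618²/(2·9.81) = 3.384 m
Δp = ρg·h_f = 719.0·9.81·3.384 = 23.87 kPa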